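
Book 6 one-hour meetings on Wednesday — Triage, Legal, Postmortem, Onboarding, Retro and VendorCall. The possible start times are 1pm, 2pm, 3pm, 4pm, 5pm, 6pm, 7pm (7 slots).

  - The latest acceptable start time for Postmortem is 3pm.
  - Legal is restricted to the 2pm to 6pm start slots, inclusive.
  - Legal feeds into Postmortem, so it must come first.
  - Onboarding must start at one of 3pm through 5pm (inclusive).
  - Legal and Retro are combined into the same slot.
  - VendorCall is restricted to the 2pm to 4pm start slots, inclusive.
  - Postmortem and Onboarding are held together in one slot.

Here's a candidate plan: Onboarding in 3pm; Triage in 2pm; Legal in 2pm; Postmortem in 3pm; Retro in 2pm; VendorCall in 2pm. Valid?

Yes

Legal and Retro are combined into the same slot — holds.
VendorCall is restricted to the 2pm to 4pm start slots, inclusive — holds.
Legal feeds into Postmortem, so it must come first — holds.
Legal is restricted to the 2pm to 6pm start slots, inclusive — holds.
Onboarding must start at one of 3pm through 5pm (inclusive) — holds.
Postmortem and Onboarding are held together in one slot — holds.
The latest acceptable start time for Postmortem is 3pm — holds.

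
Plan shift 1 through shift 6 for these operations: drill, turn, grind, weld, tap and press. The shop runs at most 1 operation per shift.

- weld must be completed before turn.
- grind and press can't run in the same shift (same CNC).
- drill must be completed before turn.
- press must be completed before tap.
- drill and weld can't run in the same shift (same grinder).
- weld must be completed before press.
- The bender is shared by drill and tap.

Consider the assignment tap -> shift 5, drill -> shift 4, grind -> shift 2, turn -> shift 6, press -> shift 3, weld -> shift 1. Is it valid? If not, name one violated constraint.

The shop runs at most 1 operation per shift — holds.
drill and weld can't run in the same shift (same grinder) — holds.
The bender is shared by drill and tap — holds.
drill must be completed before turn — holds.
weld must be completed before press — holds.
grind and press can't run in the same shift (same CNC) — holds.
weld must be completed before turn — holds.
press must be completed before tap — holds.

Valid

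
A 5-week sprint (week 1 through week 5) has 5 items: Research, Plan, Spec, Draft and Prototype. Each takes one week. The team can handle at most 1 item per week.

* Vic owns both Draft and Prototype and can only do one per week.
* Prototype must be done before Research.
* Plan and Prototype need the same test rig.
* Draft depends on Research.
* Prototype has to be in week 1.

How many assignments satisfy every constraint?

12

Splitting on Research: it can be week 2 (6), week 3 (4), week 4 (2). Listing each branch's schedules as (Plan, Spec, Draft, Prototype) by week number:
Research=week 2: (3,4,5,1) (3,5,4,1) (4,3,5,1) (4,5,3,1) (5,3,4,1) (5,4,3,1) — 6.
Research=week 3: (2,4,5,1) (2,5,4,1) (4,2,5,1) (5,2,4,1) — 4.
Research=week 4: (2,3,5,1) (3,2,5,1) — 2.
Summing: 6 + 4 + 2 = 12.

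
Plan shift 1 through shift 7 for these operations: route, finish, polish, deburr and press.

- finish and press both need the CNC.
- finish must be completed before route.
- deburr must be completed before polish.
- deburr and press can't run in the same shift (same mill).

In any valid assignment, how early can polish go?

Precedence pushes polish to at least shift 2.
polish at shift 2 is achievable: polish -> shift 2; press -> shift 2; route -> shift 2; finish -> shift 1; deburr -> shift 1.

shift 2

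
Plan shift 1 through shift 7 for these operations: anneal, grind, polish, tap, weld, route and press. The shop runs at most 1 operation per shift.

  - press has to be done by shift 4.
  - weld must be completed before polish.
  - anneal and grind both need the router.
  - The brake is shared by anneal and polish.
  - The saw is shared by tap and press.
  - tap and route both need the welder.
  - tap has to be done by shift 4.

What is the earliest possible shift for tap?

Tap's own window allows nothing later than shift 4.
tap at shift 1 is achievable: tap -> shift 1, weld -> shift 3, route -> shift 7, press -> shift 2, grind -> shift 6, anneal -> shift 5, polish -> shift 4.

shift 1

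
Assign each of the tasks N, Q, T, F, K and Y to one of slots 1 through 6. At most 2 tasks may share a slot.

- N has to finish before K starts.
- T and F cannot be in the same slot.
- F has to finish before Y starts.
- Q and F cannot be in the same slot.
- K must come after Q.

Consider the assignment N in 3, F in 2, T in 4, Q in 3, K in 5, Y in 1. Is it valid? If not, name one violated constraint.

N has to finish before K starts — holds.
At most 2 tasks may share a slot — holds.
Q and F cannot be in the same slot — holds.
K must come after Q — holds.
T and F cannot be in the same slot — holds.
F has to finish before Y starts — violated.

Invalid. F has to finish before Y starts.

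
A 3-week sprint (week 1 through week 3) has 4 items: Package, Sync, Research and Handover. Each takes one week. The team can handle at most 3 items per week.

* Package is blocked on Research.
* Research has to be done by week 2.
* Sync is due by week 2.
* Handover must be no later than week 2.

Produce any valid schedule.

Handover -> week 1; Sync -> week 1; Package -> week 2; Research -> week 1

Checking: Research(week 1) before Package(week 2); Sync=week 1 in [week 1,week 2]; Handover=week 1 in [week 1,week 2]; Research=week 1 in [week 1,week 2]; max 3 per week (cap 3).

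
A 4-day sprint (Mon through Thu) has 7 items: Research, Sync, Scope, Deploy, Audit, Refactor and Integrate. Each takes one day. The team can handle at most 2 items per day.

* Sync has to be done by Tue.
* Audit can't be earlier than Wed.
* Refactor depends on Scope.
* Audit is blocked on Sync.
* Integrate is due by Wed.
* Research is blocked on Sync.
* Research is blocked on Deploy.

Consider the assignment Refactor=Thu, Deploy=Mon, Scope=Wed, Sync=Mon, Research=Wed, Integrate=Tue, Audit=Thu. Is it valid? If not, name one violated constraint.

Yes, all constraints hold

Integrate is due by Wed — holds.
Refactor depends on Scope — holds.
Sync has to be done by Tue — holds.
Audit is blocked on Sync — holds.
Research is blocked on Deploy — holds.
The team can handle at most 2 items per day — holds.
Research is blocked on Sync — holds.
Audit can't be earlier than Wed — holds.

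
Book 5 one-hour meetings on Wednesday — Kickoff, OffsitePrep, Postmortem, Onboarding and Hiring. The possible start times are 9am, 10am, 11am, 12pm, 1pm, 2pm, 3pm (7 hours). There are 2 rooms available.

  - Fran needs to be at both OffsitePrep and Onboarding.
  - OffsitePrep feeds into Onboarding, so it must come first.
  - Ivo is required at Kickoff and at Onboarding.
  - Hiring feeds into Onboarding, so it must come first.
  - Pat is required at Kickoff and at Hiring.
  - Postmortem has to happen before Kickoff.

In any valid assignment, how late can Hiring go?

Downstream work caps Hiring at 2pm.
Hiring at 2pm is achievable: OffsitePrep -> 9am; Postmortem -> 9am; Hiring -> 2pm; Onboarding -> 3pm; Kickoff -> 10am.

2pm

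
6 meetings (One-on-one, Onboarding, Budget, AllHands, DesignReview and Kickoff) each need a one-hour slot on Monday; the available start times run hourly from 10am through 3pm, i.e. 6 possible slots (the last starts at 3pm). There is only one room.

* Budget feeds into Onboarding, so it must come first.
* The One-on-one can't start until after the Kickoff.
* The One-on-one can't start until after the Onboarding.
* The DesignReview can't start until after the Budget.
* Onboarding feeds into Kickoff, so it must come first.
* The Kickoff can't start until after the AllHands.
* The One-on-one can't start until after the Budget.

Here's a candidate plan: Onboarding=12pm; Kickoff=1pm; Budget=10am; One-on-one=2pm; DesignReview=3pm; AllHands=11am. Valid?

Yes

The Kickoff can't start until after the AllHands — holds.
The One-on-one can't start until after the Onboarding — holds.
Budget feeds into Onboarding, so it must come first — holds.
The DesignReview can't start until after the Budget — holds.
There is only one room — holds.
The One-on-one can't start until after the Kickoff — holds.
Onboarding feeds into Kickoff, so it must come first — holds.
The One-on-one can't start until after the Budget — holds.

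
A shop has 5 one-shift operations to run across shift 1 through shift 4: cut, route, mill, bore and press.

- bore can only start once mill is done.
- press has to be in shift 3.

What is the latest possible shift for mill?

shift 3

Downstream work caps mill at shift 3.
mill at shift 3 is achievable: press=shift 3; cut=shift 1; bore=shift 4; mill=shift 3; route=shift 1.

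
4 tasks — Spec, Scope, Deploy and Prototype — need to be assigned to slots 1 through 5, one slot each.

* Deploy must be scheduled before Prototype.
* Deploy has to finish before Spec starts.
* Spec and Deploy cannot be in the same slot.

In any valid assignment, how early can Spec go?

Precedence pushes Spec to at least 2.
Spec at 2 is achievable: Prototype=2, Deploy=1, Scope=1, Spec=2.

2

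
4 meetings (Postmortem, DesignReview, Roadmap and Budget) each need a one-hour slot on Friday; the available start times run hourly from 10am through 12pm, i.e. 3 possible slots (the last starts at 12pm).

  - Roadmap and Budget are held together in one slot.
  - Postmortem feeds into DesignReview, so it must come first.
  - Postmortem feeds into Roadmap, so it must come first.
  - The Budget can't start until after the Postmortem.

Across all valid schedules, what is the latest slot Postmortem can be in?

11am

Downstream work caps Postmortem at 11am.
Postmortem at 11am is achievable: DesignReview=12pm, Roadmap=12pm, Postmortem=11am, Budget=12pm.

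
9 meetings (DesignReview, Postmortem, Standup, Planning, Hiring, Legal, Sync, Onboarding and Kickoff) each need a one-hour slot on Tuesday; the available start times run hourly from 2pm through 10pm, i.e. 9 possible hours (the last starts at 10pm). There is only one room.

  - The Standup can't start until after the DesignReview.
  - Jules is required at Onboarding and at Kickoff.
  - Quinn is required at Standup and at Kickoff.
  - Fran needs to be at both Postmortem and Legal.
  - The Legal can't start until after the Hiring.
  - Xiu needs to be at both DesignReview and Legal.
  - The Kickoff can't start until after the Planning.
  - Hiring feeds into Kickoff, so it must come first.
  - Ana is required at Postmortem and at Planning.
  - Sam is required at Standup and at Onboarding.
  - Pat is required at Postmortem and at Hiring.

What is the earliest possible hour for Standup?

3pm

Precedence pushes Standup to at least 3pm.
Standup at 3pm is achievable: Standup -> 3pm; Sync -> 9pm; Planning -> 5pm; Postmortem -> 8pm; Hiring -> 4pm; DesignReview -> 2pm; Kickoff -> 6pm; Legal -> 7pm; Onboarding -> 10pm.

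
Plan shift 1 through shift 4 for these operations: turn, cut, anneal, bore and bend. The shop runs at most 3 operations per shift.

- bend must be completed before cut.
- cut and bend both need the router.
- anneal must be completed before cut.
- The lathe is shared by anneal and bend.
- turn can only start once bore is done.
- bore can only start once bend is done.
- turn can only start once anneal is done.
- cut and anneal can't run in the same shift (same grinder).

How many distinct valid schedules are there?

Splitting on turn: it can be shift 3 (2), shift 4 (9). Listing each branch's schedules as (cut, anneal, bore, bend) by shift number:
turn=shift 3: (3,2,2,1) (4,2,2,1) — 2.
turn=shift 4: (3,1,3,2) (3,2,2,1) (3,2,3,1) (4,1,3,2) (4,2,2,1) (4,2,3,1) (4,3,2,1) (4,3,3,1) (4,3,3,2) — 9.
Summing: 2 + 9 = 11.

11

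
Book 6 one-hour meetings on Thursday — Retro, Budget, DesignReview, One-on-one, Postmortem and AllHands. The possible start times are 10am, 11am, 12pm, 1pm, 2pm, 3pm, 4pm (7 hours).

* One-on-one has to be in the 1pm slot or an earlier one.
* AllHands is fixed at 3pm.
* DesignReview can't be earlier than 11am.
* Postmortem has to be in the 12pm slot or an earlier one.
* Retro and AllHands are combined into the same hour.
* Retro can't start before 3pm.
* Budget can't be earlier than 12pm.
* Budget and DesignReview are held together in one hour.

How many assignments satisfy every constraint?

60

Splitting on Budget: it can be 12pm (12), 1pm (12), 2pm (12), 3pm (12), 4pm (12). Listing each branch's schedules as (Retro, DesignReview, One-on-one, Postmortem, AllHands):
Budget=12pm: (3pm,12pm,10am,10am,3pm) (3pm,12pm,10am,11am,3pm) (3pm,12pm,10am,12pm,3pm) (3pm,12pm,11am,10am,3pm) (3pm,12pm,11am,11am,3pm) (3pm,12pm,11am,12pm,3pm) (3pm,12pm,12pm,10am,3pm) (3pm,12pm,12pm,11am,3pm) (3pm,12pm,12pm,12pm,3pm) (3pm,12pm,1pm,10am,3pm) (3pm,12pm,1pm,11am,3pm) (3pm,12pm,1pm,12pm,3pm) — 12.
Budget=1pm: (3pm,1pm,10am,10am,3pm) (3pm,1pm,10am,11am,3pm) (3pm,1pm,10am,12pm,3pm) (3pm,1pm,11am,10am,3pm) (3pm,1pm,11am,11am,3pm) (3pm,1pm,11am,12pm,3pm) (3pm,1pm,12pm,10am,3pm) (3pm,1pm,12pm,11am,3pm) (3pm,1pm,12pm,12pm,3pm) (3pm,1pm,1pm,10am,3pm) (3pm,1pm,1pm,11am,3pm) (3pm,1pm,1pm,12pm,3pm) — 12.
Budget=2pm: (3pm,2pm,10am,10am,3pm) (3pm,2pm,10am,11am,3pm) (3pm,2pm,10am,12pm,3pm) (3pm,2pm,11am,10am,3pm) (3pm,2pm,11am,11am,3pm) (3pm,2pm,11am,12pm,3pm) (3pm,2pm,12pm,10am,3pm) (3pm,2pm,12pm,11am,3pm) (3pm,2pm,12pm,12pm,3pm) (3pm,2pm,1pm,10am,3pm) (3pm,2pm,1pm,11am,3pm) (3pm,2pm,1pm,12pm,3pm) — 12.
Budget=3pm: (3pm,3pm,10am,10am,3pm) (3pm,3pm,10am,11am,3pm) (3pm,3pm,10am,12pm,3pm) (3pm,3pm,11am,10am,3pm) (3pm,3pm,11am,11am,3pm) (3pm,3pm,11am,12pm,3pm) (3pm,3pm,12pm,10am,3pm) (3pm,3pm,12pm,11am,3pm) (3pm,3pm,12pm,12pm,3pm) (3pm,3pm,1pm,10am,3pm) (3pm,3pm,1pm,11am,3pm) (3pm,3pm,1pm,12pm,3pm) — 12.
Budget=4pm: (3pm,4pm,10am,10am,3pm) (3pm,4pm,10am,11am,3pm) (3pm,4pm,10am,12pm,3pm) (3pm,4pm,11am,10am,3pm) (3pm,4pm,11am,11am,3pm) (3pm,4pm,11am,12pm,3pm) (3pm,4pm,12pm,10am,3pm) (3pm,4pm,12pm,11am,3pm) (3pm,4pm,12pm,12pm,3pm) (3pm,4pm,1pm,10am,3pm) (3pm,4pm,1pm,11am,3pm) (3pm,4pm,1pm,12pm,3pm) — 12.
Summing: 12 + 12 + 12 + 12 + 12 = 60.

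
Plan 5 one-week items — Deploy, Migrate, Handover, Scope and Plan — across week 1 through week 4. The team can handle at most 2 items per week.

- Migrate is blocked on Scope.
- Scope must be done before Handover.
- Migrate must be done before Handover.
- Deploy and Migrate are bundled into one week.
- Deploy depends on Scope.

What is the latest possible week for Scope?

week 2

Downstream work caps Scope at week 2.
Scope at week 2 is achievable: Handover in week 4; Migrate in week 3; Deploy in week 3; Scope in week 2; Plan in week 1.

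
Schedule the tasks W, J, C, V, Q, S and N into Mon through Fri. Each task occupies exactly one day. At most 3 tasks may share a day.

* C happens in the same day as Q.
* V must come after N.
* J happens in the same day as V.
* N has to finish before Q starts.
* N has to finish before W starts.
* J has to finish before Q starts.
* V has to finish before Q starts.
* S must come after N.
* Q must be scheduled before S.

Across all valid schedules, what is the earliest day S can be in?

Thu

Precedence pushes S to at least Thu.
S at Thu is achievable: S in Thu, N in Mon, Q in Wed, V in Tue, W in Tue, J in Tue, C in Wed.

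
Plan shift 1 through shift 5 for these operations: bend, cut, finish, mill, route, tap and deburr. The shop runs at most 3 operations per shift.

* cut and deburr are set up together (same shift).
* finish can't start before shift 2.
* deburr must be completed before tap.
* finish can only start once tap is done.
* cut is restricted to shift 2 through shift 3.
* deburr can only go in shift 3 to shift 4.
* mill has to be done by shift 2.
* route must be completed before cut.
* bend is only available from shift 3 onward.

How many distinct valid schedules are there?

Splitting on bend: it can be shift 3 (4), shift 4 (4), shift 5 (4). Listing each branch's schedules as (cut, finish, mill, route, tap, deburr) by shift number:
bend=shift 3: (3,5,1,1,4,3) (3,5,1,2,4,3) (3,5,2,1,4,3) (3,5,2,2,4,3) — 4.
bend=shift 4: (3,5,1,1,4,3) (3,5,1,2,4,3) (3,5,2,1,4,3) (3,5,2,2,4,3) — 4.
bend=shift 5: (3,5,1,1,4,3) (3,5,1,2,4,3) (3,5,2,1,4,3) (3,5,2,2,4,3) — 4.
Summing: 4 + 4 + 4 = 12.

12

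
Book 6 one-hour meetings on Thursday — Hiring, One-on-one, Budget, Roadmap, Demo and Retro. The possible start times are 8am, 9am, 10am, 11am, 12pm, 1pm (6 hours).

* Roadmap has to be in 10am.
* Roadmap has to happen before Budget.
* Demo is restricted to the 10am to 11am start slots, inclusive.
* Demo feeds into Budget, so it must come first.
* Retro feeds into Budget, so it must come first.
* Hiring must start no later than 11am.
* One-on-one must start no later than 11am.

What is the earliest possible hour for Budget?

Precedence pushes Budget to at least 11am.
Budget at 11am is achievable: Roadmap in 10am, Demo in 10am, One-on-one in 8am, Hiring in 8am, Retro in 8am, Budget in 11am.

11am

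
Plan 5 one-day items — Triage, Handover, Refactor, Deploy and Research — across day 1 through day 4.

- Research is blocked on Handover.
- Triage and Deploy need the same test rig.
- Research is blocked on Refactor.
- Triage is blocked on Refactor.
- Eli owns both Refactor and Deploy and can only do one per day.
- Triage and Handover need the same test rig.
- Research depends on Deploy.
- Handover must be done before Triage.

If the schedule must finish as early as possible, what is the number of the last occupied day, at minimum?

day 3

The precedence chain requires at least 2 distinct days.
Could 2 days be enough, i.e. nothing placed later than day 2? No: Research must come after Deploy (at day 1 or later) → {day 2}; Deploy must come before Research (at day 2 or earlier) → {day 1}; Triage must come after Refactor (at day 1 or later) → {day 2}; Refactor must come before Triage (at day 2 or earlier) → {day 1}; Deploy can't share with Refactor (day 1) → nothing is left.
So 2 days is not enough.
3 works (last occupied day: day 3): for example Research in day 3; Triage in day 3; Deploy in day 2; Handover in day 1; Refactor in day 1.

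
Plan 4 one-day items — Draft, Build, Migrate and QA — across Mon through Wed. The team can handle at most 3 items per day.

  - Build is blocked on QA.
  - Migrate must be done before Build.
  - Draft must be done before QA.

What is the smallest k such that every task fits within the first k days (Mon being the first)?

3 days

The precedence chain requires at least 3 distinct days.
With at most 3 per day and 4 tasks, at least 2 days are needed.
3 works (last occupied day: Wed): for example Migrate in Mon; QA in Tue; Build in Wed; Draft in Mon.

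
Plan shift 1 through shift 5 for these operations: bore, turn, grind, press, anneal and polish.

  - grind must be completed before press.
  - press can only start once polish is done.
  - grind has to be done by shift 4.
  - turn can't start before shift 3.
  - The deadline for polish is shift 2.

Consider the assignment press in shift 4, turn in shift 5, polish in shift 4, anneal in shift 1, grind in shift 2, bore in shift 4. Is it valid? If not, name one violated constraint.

grind must be completed before press — holds.
The deadline for polish is shift 2 — violated.
grind has to be done by shift 4 — holds.
turn can't start before shift 3 — holds.
press can only start once polish is done — violated.

No — it violates: The deadline for polish is shift 2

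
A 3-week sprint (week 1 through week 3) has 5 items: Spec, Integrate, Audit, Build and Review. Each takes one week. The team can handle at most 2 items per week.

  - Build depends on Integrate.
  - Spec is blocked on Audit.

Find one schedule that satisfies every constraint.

Build in week 2, Spec in week 2, Audit in week 1, Review in week 3, Integrate in week 1

Checking: Audit(week 1) before Spec(week 2); Integrate(week 1) before Build(week 2); max 2 per week (cap 2).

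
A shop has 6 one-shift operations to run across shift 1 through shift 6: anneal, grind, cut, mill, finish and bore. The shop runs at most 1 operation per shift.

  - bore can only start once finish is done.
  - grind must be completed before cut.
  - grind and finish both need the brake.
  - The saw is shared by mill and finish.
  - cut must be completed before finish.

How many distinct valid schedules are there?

30

Splitting on grind: it can be shift 1 (20), shift 2 (8), shift 3 (2). Listing each branch's schedules as (anneal, cut, mill, finish, bore) by shift number:
grind=shift 1: (2,3,4,5,6) (2,3,5,4,6) (2,3,6,4,5) (2,4,3,5,6) (3,2,4,5,6) (3,2,5,4,6) (3,2,6,4,5) (3,4,2,5,6) (4,2,3,5,6) (4,2,5,3,6) (4,2,6,3,5) (4,3,2,5,6) (5,2,3,4,6) (5,2,4,3,6) (5,2,6,3,4) (5,3,2,4,6) (6,2,3,4,5) (6,2,4,3,5) (6,2,5,3,4) (6,3,2,4,5) — 20.
grind=shift 2: (1,3,4,5,6) (1,3,5,4,6) (1,3,6,4,5) (1,4,3,5,6) (3,4,1,5,6) (4,3,1,5,6) (5,3,1,4,6) (6,3,1,4,5) — 8.
grind=shift 3: (1,4,2,5,6) (2,4,1,5,6) — 2.
Summing: 20 + 8 + 2 = 30.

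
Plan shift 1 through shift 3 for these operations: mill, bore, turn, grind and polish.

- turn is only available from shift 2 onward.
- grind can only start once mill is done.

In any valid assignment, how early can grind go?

shift 2

Precedence pushes grind to at least shift 2.
grind at shift 2 is achievable: turn -> shift 2; grind -> shift 2; mill -> shift 1; polish -> shift 1; bore -> shift 1.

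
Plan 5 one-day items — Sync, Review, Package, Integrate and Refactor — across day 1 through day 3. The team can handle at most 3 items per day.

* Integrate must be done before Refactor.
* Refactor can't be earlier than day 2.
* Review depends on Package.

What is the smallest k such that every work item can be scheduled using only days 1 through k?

The precedence chain requires at least 2 distinct days.
With at most 3 per day and 5 work items, at least 2 days are needed.
2 works (last occupied day: day 2): for example Package=day 1, Review=day 2, Integrate=day 1, Refactor=day 2, Sync=day 1.

2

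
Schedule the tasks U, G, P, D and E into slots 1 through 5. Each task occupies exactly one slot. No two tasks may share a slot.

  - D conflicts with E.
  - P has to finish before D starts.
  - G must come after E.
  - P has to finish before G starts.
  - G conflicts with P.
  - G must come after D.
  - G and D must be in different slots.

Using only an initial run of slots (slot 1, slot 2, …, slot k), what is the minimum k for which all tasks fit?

The precedence chain requires at least 3 distinct slots.
With at most 1 per slot and 5 tasks, at least 5 slots are needed.
5 works (last occupied slot: 5): for example E=3; U=5; P=1; G=4; D=2.

5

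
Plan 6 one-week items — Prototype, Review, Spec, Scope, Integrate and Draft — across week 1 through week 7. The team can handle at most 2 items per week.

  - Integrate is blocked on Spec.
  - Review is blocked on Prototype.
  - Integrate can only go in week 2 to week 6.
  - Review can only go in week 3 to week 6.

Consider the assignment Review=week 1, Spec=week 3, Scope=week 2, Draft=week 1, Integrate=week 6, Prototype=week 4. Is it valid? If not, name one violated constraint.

Review can only go in week 3 to week 6 — violated.
Integrate is blocked on Spec — holds.
The team can handle at most 2 items per week — holds.
Review is blocked on Prototype — violated.
Integrate can only go in week 2 to week 6 — holds.

No — it violates: Review is blocked on Prototype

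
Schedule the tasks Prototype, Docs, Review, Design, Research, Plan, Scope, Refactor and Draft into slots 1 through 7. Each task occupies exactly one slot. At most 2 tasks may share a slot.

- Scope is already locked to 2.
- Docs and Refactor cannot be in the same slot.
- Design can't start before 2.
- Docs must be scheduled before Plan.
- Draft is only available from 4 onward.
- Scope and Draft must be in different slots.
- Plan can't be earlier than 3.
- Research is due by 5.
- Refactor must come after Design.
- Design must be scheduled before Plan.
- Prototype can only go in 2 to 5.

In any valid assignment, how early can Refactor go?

3

Precedence pushes Refactor to at least 3.
Refactor at 3 is achievable: Refactor=3, Review=5, Docs=1, Plan=4, Prototype=3, Research=1, Scope=2, Design=2, Draft=4.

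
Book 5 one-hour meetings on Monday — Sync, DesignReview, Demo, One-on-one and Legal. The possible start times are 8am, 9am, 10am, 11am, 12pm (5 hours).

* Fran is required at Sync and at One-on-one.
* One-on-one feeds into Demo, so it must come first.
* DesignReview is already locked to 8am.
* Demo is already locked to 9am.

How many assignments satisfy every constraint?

Splitting on Sync: it can be 9am (5), 10am (5), 11am (5), 12pm (5). Listing each branch's schedules as (DesignReview, Demo, One-on-one, Legal):
Sync=9am: (8am,9am,8am,8am) (8am,9am,8am,9am) (8am,9am,8am,10am) (8am,9am,8am,11am) (8am,9am,8am,12pm) — 5.
Sync=10am: (8am,9am,8am,8am) (8am,9am,8am,9am) (8am,9am,8am,10am) (8am,9am,8am,11am) (8am,9am,8am,12pm) — 5.
Sync=11am: (8am,9am,8am,8am) (8am,9am,8am,9am) (8am,9am,8am,10am) (8am,9am,8am,11am) (8am,9am,8am,12pm) — 5.
Sync=12pm: (8am,9am,8am,8am) (8am,9am,8am,9am) (8am,9am,8am,10am) (8am,9am,8am,11am) (8am,9am,8am,12pm) — 5.
Summing: 5 + 5 + 5 + 5 = 20.

20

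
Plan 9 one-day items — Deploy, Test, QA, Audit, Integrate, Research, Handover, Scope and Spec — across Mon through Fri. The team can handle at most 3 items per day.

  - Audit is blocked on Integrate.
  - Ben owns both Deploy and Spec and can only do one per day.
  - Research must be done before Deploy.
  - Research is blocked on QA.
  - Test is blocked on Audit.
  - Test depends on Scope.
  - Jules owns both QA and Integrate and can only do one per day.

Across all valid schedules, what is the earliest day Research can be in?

Precedence pushes Research to at least Tue; downstream work caps Research at Thu.
Research at Tue is achievable: Audit in Wed; Deploy in Wed; Scope in Mon; Integrate in Tue; Research in Tue; Test in Thu; Spec in Tue; QA in Mon; Handover in Mon.

Tue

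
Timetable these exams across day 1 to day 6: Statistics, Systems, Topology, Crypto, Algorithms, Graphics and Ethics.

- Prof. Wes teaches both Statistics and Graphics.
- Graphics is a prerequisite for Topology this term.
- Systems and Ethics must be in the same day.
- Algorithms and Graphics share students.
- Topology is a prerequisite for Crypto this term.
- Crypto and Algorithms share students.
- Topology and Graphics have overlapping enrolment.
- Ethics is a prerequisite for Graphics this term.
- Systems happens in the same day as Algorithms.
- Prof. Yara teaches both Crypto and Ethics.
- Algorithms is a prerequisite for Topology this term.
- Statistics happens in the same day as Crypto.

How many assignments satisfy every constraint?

Splitting on Statistics: it can be day 4 (1), day 5 (4), day 6 (10). Listing each branch's schedules as (Systems, Topology, Crypto, Algorithms, Graphics, Ethics) by day number:
Statistics=day 4: (1,3,4,1,2,1) — 1.
Statistics=day 5: (1,3,5,1,2,1) (1,4,5,1,2,1) (1,4,5,1,3,1) (2,4,5,2,3,2) — 4.
Statistics=day 6: (1,3,6,1,2,1) (1,4,6,1,2,1) (1,4,6,1,3,1) (1,5,6,1,2,1) (1,5,6,1,3,1) (1,5,6,1,4,1) (2,4,6,2,3,2) (2,5,6,2,3,2) (2,5,6,2,4,2) (3,5,6,3,4,3) — 10.
Summing: 1 + 4 + 10 = 15.

15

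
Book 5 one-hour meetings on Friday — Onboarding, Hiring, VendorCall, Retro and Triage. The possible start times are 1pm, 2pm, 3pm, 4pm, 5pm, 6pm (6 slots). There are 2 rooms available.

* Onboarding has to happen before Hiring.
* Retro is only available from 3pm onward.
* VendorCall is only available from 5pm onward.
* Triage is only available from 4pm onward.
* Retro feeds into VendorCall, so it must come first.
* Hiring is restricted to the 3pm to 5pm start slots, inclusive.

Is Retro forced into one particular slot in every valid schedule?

Retro can be 3pm (e.g. Retro in 3pm; Triage in 4pm; VendorCall in 5pm; Hiring in 3pm; Onboarding in 1pm) or 4pm (e.g. Triage=4pm; Hiring=3pm; Onboarding=1pm; VendorCall=5pm; Retro=4pm).

No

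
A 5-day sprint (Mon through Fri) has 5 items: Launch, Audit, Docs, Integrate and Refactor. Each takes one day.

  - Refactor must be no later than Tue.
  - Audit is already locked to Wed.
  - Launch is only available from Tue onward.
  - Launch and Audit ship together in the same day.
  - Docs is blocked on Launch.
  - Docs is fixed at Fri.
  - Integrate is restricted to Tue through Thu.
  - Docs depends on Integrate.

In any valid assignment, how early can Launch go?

Launch is available from Tue; Launch must be in the same day as Audit, which can't be before Wed, so Launch is at least Wed; Launch must be in the same day as Audit, which can't be after Wed, so Launch is at most Wed.
Launch at Wed is achievable: Launch in Wed; Integrate in Tue; Docs in Fri; Audit in Wed; Refactor in Mon.

Wed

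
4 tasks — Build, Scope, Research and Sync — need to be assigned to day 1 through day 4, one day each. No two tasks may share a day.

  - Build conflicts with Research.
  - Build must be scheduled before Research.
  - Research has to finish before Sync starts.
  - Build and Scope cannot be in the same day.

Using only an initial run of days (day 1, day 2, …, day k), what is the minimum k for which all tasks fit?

4

The precedence chain requires at least 3 distinct days.
With at most 1 per day and 4 tasks, at least 4 days are needed.
4 works (last occupied day: day 4): for example Sync -> day 3; Build -> day 1; Research -> day 2; Scope -> day 4.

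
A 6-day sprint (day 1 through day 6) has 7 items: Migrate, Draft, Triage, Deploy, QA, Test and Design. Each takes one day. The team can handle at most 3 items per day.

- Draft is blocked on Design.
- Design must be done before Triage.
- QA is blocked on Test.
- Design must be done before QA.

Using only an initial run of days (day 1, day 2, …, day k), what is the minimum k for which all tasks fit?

3

The precedence chain requires at least 2 distinct days.
With at most 3 per day and 7 tasks, at least 3 days are needed.
3 works (last occupied day: day 3): for example Deploy -> day 3, Draft -> day 2, Design -> day 1, Test -> day 1, Migrate -> day 1, QA -> day 2, Triage -> day 2.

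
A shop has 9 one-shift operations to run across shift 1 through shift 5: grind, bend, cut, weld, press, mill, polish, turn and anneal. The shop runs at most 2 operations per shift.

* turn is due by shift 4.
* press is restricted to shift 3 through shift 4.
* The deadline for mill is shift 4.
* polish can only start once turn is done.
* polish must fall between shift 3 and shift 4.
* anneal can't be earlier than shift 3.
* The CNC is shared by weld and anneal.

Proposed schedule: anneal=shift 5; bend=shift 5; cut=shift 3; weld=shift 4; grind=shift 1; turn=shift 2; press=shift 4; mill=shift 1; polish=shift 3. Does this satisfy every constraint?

turn is due by shift 4 — holds.
anneal can't be earlier than shift 3 — holds.
The deadline for mill is shift 4 — holds.
polish can only start once turn is done — holds.
press is restricted to shift 3 through shift 4 — holds.
polish must fall between shift 3 and shift 4 — holds.
The CNC is shared by weld and anneal — holds.
The shop runs at most 2 operations per shift — holds.

Valid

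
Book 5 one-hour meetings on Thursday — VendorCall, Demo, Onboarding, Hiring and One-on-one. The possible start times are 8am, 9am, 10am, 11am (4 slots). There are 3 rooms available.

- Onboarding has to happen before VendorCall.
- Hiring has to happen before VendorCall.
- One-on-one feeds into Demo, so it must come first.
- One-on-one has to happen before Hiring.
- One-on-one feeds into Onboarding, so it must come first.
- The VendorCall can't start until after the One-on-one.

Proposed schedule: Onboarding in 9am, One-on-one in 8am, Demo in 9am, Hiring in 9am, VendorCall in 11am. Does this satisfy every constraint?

One-on-one has to happen before Hiring — holds.
The VendorCall can't start until after the One-on-one — holds.
Onboarding has to happen before VendorCall — holds.
One-on-one feeds into Demo, so it must come first — holds.
One-on-one feeds into Onboarding, so it must come first — holds.
There are 3 rooms available — holds.
Hiring has to happen before VendorCall — holds.

Yes, all constraints hold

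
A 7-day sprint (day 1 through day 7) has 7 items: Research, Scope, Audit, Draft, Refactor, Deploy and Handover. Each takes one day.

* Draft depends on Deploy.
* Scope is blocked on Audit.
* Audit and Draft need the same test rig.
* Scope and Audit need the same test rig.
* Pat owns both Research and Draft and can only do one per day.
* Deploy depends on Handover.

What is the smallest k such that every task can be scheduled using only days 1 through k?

The precedence chain requires at least 3 distinct days.
3 works (last occupied day: day 3): for example Audit=day 1; Refactor=day 1; Draft=day 3; Handover=day 1; Deploy=day 2; Research=day 1; Scope=day 2.

3 days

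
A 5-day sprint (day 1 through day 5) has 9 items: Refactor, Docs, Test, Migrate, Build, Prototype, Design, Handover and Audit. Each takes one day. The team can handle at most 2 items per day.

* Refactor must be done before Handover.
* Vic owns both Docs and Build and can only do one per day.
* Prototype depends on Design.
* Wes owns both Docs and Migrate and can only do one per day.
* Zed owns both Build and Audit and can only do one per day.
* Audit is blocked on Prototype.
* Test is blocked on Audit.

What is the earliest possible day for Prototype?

Precedence pushes Prototype to at least day 2; downstream work caps Prototype at day 3.
Prototype at day 2 is achievable: Migrate=day 4; Test=day 4; Refactor=day 1; Handover=day 2; Design=day 1; Prototype=day 2; Audit=day 3; Docs=day 3; Build=day 5.

day 2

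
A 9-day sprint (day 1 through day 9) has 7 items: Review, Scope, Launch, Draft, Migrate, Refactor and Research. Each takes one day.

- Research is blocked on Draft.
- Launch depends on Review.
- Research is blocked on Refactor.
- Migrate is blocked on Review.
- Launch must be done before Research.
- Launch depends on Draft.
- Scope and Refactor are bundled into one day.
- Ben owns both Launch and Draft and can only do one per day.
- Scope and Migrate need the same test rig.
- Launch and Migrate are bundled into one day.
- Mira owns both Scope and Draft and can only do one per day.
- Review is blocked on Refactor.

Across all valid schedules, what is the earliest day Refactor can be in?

day 1

Downstream work caps Refactor at day 6.
Refactor at day 1 is achievable: Refactor=day 1, Research=day 4, Draft=day 2, Launch=day 3, Migrate=day 3, Review=day 2, Scope=day 1.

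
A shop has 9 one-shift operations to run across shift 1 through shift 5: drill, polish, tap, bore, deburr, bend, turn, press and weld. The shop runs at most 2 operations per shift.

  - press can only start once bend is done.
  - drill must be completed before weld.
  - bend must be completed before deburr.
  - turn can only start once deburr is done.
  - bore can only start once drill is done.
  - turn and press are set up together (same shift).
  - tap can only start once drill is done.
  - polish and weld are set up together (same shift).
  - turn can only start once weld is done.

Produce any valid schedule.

deburr -> shift 2, weld -> shift 3, turn -> shift 4, bore -> shift 5, tap -> shift 2, press -> shift 4, polish -> shift 3, drill -> shift 1, bend -> shift 1

Checking: drill(shift 1) before tap(shift 2); weld(shift 3) before turn(shift 4); drill(shift 1) before bore(shift 5); bend(shift 1) before deburr(shift 2); deburr(shift 2) before turn(shift 4); bend(shift 1) before press(shift 4); drill(shift 1) before weld(shift 3); polish = weld = shift 3; turn = press = shift 4; max 2 per shift (cap 2).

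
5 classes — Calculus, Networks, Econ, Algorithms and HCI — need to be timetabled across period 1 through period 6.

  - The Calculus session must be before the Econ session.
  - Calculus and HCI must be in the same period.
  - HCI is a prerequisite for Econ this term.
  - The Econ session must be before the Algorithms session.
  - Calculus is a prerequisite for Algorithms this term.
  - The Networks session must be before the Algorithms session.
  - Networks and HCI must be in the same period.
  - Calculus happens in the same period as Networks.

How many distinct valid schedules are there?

20

Splitting on Calculus: it can be period 1 (10), period 2 (6), period 3 (3), period 4 (1). Listing each branch's schedules as (Networks, Econ, Algorithms, HCI) by period number:
Calculus=period 1: (1,2,3,1) (1,2,4,1) (1,2,5,1) (1,2,6,1) (1,3,4,1) (1,3,5,1) (1,3,6,1) (1,4,5,1) (1,4,6,1) (1,5,6,1) — 10.
Calculus=period 2: (2,3,4,2) (2,3,5,2) (2,3,6,2) (2,4,5,2) (2,4,6,2) (2,5,6,2) — 6.
Calculus=period 3: (3,4,5,3) (3,4,6,3) (3,5,6,3) — 3.
Calculus=period 4: (4,5,6,4) — 1.
Summing: 10 + 6 + 3 + 1 = 20.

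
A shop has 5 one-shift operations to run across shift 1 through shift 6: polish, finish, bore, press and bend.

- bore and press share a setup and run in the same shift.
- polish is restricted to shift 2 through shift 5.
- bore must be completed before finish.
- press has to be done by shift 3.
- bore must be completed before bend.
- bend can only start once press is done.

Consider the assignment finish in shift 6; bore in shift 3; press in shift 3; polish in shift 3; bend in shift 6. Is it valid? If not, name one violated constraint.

bore and press share a setup and run in the same shift — holds.
bend can only start once press is done — holds.
bore must be completed before finish — holds.
polish is restricted to shift 2 through shift 5 — holds.
bore must be completed before bend — holds.
press has to be done by shift 3 — holds.

Yes, all constraints hold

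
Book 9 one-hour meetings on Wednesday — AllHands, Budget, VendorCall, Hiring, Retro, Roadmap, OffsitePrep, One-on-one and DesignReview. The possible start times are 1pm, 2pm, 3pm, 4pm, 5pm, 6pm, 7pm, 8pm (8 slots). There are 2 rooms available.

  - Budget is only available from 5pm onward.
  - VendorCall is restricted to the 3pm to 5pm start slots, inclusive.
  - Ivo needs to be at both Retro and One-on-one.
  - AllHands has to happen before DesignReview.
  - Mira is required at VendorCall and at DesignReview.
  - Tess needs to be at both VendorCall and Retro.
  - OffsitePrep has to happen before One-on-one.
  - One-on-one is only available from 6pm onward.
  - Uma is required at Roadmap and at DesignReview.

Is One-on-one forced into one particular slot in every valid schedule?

No

One-on-one can be 6pm (e.g. One-on-one -> 6pm, VendorCall -> 3pm, Budget -> 5pm, DesignReview -> 2pm, Roadmap -> 3pm, OffsitePrep -> 1pm, AllHands -> 1pm, Retro -> 4pm, Hiring -> 2pm) or 7pm (e.g. DesignReview in 2pm; OffsitePrep in 1pm; Retro in 4pm; Roadmap in 3pm; Budget in 5pm; AllHands in 1pm; VendorCall in 3pm; One-on-one in 7pm; Hiring in 2pm).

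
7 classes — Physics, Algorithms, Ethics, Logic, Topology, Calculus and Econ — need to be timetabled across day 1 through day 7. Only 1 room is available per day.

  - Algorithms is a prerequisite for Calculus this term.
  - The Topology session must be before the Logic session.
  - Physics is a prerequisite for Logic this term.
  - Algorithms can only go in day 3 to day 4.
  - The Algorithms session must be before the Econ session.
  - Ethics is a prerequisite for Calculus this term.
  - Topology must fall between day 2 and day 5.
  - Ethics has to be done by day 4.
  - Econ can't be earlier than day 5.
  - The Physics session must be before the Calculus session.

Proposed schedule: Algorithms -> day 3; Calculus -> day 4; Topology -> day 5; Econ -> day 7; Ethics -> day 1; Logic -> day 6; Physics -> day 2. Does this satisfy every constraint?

Yes, all constraints hold

Algorithms can only go in day 3 to day 4 — holds.
Physics is a prerequisite for Logic this term — holds.
The Algorithms session must be before the Econ session — holds.
The Physics session must be before the Calculus session — holds.
Topology must fall between day 2 and day 5 — holds.
Econ can't be earlier than day 5 — holds.
Ethics is a prerequisite for Calculus this term — holds.
Algorithms is a prerequisite for Calculus this term — holds.
The Topology session must be before the Logic session — holds.
Ethics has to be done by day 4 — holds.
Only 1 room is available per day — holds.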